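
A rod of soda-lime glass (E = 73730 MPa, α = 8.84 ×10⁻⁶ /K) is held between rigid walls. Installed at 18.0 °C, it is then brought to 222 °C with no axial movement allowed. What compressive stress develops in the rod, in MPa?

133 MPa

E = 73730 MPa = 73.73 GPa.
ΔT = 204.0 K. Constrained thermal stress σ = E·α·ΔT = 73.73×10³ MPa × 8.84×10⁻⁶ × 204.0 = 133 MPa (compressive).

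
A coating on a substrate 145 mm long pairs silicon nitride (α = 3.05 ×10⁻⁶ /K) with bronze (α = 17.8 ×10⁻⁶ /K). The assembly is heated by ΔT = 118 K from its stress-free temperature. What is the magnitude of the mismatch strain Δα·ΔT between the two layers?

1.74×10⁻³

Δα = |3.05 − 17.8|×10⁻⁶/K = 14.8×10⁻⁶/K.
Mismatch strain = Δα·ΔT = 14.8×10⁻⁶ × 118.0 = 1.74×10⁻³.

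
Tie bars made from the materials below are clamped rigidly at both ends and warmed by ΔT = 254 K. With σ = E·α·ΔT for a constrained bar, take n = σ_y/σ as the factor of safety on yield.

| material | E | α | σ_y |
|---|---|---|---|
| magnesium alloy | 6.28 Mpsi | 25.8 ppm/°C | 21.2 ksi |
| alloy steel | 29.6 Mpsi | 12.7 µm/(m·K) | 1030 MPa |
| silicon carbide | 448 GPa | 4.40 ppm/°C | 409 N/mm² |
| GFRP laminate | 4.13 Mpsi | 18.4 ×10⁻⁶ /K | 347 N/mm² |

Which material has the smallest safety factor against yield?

With everything in SI (GPa, ×10⁻⁶/K, MPa):
  magnesium alloy: E = 43.30, α = 25.8, σ_y = 146.2 → σ = 284 MPa, n = 0.515
  alloy steel: E = 204.1, α = 12.7, σ_y = 1030 → σ = 658 MPa, n = 1.56
  silicon carbide: E = 448.0, α = 4.40, σ_y = 409.0 → σ = 501 MPa, n = 0.817
  GFRP laminate: E = 28.48, α = 18.4, σ_y = 347.0 → σ = 133 MPa, n = 2.61
The minimum is magnesium alloy at n = 0.515.

magnesium alloy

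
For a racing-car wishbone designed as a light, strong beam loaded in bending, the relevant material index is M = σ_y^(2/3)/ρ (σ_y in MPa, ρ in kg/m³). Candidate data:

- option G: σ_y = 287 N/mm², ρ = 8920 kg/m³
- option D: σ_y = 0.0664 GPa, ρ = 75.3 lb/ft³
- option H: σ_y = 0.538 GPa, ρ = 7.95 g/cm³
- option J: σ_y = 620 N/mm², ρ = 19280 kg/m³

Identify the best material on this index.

Putting every candidate on a common basis:
  option G: σ_y = 287.0 MPa, ρ = 8920 kg/m³
  option D: σ_y = 66.40 MPa, ρ = 1206 kg/m³
  option H: σ_y = 538.0 MPa, ρ = 7950 kg/m³
  option J: σ_y = 620.0 MPa, ρ = 19280 kg/m³
  option D: M = 13.6×10⁻³
  option H: M = 8.32×10⁻³
  option G: M = 4.88×10⁻³
  option J: M = 3.77×10⁻³
The maximum is for option D.

option D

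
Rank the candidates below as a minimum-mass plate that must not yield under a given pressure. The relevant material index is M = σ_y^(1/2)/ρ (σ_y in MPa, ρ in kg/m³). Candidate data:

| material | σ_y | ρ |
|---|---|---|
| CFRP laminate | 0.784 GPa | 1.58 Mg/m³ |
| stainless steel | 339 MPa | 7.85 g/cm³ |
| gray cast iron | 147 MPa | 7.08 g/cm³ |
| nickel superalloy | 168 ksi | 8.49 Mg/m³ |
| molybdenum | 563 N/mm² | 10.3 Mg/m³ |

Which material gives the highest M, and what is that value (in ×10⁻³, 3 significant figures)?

Convert each candidate to consistent units, then evaluate M:
  CFRP laminate: σ_y = 784.0 MPa, ρ = 1580 kg/m³
  stainless steel: σ_y = 339.0 MPa, ρ = 7850 kg/m³
  gray cast iron: σ_y = 147.0 MPa, ρ = 7080 kg/m³
  nickel superalloy: σ_y = 1158 MPa, ρ = 8490 kg/m³
  molybdenum: σ_y = 563.0 MPa, ρ = 10300 kg/m³
  CFRP laminate: M = 17.7×10⁻³
  nickel superalloy: M = 4.01×10⁻³
  stainless steel: M = 2.35×10⁻³
  molybdenum: M = 2.30×10⁻³
  gray cast iron: M = 1.71×10⁻³
The maximum is for CFRP laminate.

CFRP laminate, M = 17.7×10⁻³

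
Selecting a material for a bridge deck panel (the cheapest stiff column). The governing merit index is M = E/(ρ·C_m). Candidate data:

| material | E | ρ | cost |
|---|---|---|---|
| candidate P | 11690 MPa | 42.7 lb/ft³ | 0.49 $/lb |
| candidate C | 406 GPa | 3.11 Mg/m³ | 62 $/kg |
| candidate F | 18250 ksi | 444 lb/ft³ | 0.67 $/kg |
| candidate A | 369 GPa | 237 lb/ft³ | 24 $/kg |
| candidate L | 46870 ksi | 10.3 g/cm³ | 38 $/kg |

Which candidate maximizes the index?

candidate F

After converting to SI:
  candidate P: E = 11.69 GPa, ρ = 684.0 kg/m³, cost = 1.080 $/kg
  candidate C: E = 406.0 GPa, ρ = 3110 kg/m³, cost = 62.00 $/kg
  candidate F: E = 125.8 GPa, ρ = 7112 kg/m³, cost = 0.6700 $/kg
  candidate A: E = 369.0 GPa, ρ = 3796 kg/m³, cost = 24.00 $/kg
  candidate L: E = 323.2 GPa, ρ = 10300 kg/m³, cost = 38.00 $/kg
  candidate F: M = 26.4 MN·m per $
  candidate P: M = 15.8 MN·m per $
  candidate A: M = 4.05 MN·m per $
  candidate C: M = 2.11 MN·m per $
  candidate L: M = 0.826 MN·m per $
The maximum is for candidate F.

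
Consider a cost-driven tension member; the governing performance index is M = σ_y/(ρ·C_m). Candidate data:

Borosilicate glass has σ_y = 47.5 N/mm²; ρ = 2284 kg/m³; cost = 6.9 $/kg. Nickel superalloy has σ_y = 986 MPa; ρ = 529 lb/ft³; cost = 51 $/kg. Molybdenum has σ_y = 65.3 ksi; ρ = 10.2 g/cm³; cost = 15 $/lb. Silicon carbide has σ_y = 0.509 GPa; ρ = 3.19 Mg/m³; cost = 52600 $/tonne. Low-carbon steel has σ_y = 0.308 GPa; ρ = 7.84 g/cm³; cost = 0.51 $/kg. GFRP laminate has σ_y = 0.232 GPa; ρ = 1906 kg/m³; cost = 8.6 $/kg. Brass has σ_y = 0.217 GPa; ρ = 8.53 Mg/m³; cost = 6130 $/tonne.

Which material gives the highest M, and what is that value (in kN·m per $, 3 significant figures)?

In SI units:
  borosilicate glass: σ_y = 47.50 MPa, ρ = 2284 kg/m³, cost = 6.900 $/kg
  nickel superalloy: σ_y = 986.0 MPa, ρ = 8474 kg/m³, cost = 51.00 $/kg
  molybdenum: σ_y = 450.2 MPa, ρ = 10200 kg/m³, cost = 33.07 $/kg
  silicon carbide: σ_y = 509.0 MPa, ρ = 3190 kg/m³, cost = 52.60 $/kg
  low-carbon steel: σ_y = 308.0 MPa, ρ = 7840 kg/m³, cost = 0.5100 $/kg
  GFRP laminate: σ_y = 232.0 MPa, ρ = 1906 kg/m³, cost = 8.600 $/kg
  brass: σ_y = 217.0 MPa, ρ = 8530 kg/m³, cost = 6.130 $/kg
  low-carbon steel: M = 77.0 kN·m per $
  GFRP laminate: M = 14.2 kN·m per $
  brass: M = 4.15 kN·m per $
  silicon carbide: M = 3.03 kN·m per $
  borosilicate glass: M = 3.01 kN·m per $
  nickel superalloy: M = 2.28 kN·m per $
  molybdenum: M = 1.33 kN·m per $
Highest index: low-carbon steel.

low-carbon steel, M = 77.0 kN·m per $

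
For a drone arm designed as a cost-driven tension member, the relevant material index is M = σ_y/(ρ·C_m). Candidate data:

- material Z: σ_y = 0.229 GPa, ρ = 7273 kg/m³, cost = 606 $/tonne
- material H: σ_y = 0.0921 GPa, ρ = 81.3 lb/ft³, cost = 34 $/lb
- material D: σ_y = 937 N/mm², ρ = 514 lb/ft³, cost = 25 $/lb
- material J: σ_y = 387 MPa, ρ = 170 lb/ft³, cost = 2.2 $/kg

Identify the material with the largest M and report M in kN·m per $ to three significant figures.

material J, M = 64.6 kN·m per $

Normalizing units and computing the index:
  material Z: σ_y = 229.0 MPa, ρ = 7273 kg/m³, cost = 0.6060 $/kg
  material H: σ_y = 92.10 MPa, ρ = 1302 kg/m³, cost = 74.96 $/kg
  material D: σ_y = 937.0 MPa, ρ = 8233 kg/m³, cost = 55.11 $/kg
  material J: σ_y = 387.0 MPa, ρ = 2723 kg/m³, cost = 2.200 $/kg
  material J: M = 64.6 kN·m per $
  material Z: M = 52.0 kN·m per $
  material D: M = 2.06 kN·m per $
  material H: M = 0.944 kN·m per $
The maximum is for material J.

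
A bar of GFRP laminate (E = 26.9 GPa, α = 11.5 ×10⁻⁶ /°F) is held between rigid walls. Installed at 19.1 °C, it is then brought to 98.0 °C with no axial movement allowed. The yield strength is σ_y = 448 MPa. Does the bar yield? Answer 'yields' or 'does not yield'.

does not yield

α = 11.5×10⁻⁶/°F × 9/5 = 20.7×10⁻⁶/K.
ΔT = 78.90 K. Constrained thermal stress σ = E·α·ΔT = 26.90×10³ MPa × 20.7×10⁻⁶ × 78.90 = 43.9 MPa (compressive).
Compare to σ_y = 448 MPa: σ < σ_y, so it does not yield.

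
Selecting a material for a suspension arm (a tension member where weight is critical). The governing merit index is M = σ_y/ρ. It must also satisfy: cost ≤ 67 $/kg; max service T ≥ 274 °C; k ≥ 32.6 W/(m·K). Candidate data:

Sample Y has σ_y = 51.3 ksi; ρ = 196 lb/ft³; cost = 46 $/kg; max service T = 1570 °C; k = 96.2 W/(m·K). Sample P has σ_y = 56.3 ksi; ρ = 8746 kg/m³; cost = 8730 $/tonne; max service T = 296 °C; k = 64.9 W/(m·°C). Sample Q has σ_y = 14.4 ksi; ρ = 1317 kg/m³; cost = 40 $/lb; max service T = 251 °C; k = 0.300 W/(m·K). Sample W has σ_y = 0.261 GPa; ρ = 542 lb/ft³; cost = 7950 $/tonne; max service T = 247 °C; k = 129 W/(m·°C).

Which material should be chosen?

Screen on constraints: cost ≤ 67 $/kg; max service T ≥ 274 °C; k ≥ 32.6 W/(m·K). Survivors: sample Y, sample P.
In SI units:
  sample Y: σ_y = 353.7 MPa, ρ = 3140 kg/m³
  sample P: σ_y = 388.2 MPa, ρ = 8746 kg/m³
  sample Y: M = 113 kN·m/kg
  sample P: M = 44.4 kN·m/kg
The maximum is for sample Y.

sample Y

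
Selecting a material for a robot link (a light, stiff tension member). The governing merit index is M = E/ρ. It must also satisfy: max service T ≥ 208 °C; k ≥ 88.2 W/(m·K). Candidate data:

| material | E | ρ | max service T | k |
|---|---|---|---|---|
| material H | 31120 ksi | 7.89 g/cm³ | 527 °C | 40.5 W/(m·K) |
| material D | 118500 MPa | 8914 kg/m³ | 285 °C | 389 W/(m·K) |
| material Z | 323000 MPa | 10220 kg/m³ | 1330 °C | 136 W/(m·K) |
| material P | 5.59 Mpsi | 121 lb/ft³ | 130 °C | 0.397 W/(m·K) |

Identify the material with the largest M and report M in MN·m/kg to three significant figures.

material Z, M = 31.6 MN·m/kg

Screen on constraints: max service T ≥ 208 °C; k ≥ 88.2 W/(m·K). Survivors: material D, material Z.
Putting every candidate on a common basis:
  material D: E = 118.5 GPa, ρ = 8914 kg/m³
  material Z: E = 323.0 GPa, ρ = 10220 kg/m³
  material Z: M = 31.6 MN·m/kg
  material D: M = 13.3 MN·m/kg
Material Z has the largest M.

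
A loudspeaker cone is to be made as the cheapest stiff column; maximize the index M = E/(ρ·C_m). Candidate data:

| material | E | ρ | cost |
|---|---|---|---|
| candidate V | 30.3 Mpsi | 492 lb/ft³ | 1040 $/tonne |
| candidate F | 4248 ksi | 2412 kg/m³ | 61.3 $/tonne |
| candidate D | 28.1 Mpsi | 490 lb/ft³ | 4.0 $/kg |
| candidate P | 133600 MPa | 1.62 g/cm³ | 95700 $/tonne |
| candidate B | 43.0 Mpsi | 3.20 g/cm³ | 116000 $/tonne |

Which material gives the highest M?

Convert each candidate to consistent units, then evaluate M:
  candidate V: E = 208.9 GPa, ρ = 7881 kg/m³, cost = 1.040 $/kg
  candidate F: E = 29.29 GPa, ρ = 2412 kg/m³, cost = 0.06130 $/kg
  candidate D: E = 193.7 GPa, ρ = 7849 kg/m³, cost = 4.000 $/kg
  candidate P: E = 133.6 GPa, ρ = 1620 kg/m³, cost = 95.70 $/kg
  candidate B: E = 296.5 GPa, ρ = 3200 kg/m³, cost = 116.0 $/kg
  candidate F: M = 198 MN·m per $
  candidate V: M = 25.5 MN·m per $
  candidate D: M = 6.17 MN·m per $
  candidate P: M = 0.862 MN·m per $
  candidate B: M = 0.799 MN·m per $
Candidate F has the largest M.

candidate F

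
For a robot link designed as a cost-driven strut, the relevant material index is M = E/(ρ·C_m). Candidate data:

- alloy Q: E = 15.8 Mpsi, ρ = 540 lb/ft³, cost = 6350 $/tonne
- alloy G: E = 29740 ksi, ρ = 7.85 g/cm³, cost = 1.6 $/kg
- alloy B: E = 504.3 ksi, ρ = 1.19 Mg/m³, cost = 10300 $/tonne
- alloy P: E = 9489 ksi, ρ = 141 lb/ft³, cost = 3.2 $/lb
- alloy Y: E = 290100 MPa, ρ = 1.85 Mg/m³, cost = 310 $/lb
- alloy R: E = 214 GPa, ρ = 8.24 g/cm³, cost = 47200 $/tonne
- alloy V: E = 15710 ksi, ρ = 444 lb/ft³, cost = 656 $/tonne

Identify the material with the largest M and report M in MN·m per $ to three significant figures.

Normalizing units and computing the index:
  alloy Q: E = 108.9 GPa, ρ = 8650 kg/m³, cost = 6.350 $/kg
  alloy G: E = 205.1 GPa, ρ = 7850 kg/m³, cost = 1.600 $/kg
  alloy B: E = 3.477 GPa, ρ = 1190 kg/m³, cost = 10.30 $/kg
  alloy P: E = 65.42 GPa, ρ = 2259 kg/m³, cost = 7.055 $/kg
  alloy Y: E = 290.1 GPa, ρ = 1850 kg/m³, cost = 683.4 $/kg
  alloy R: E = 214.0 GPa, ρ = 8240 kg/m³, cost = 47.20 $/kg
  alloy V: E = 108.3 GPa, ρ = 7112 kg/m³, cost = 0.6560 $/kg
  alloy V: M = 23.2 MN·m per $
  alloy G: M = 16.3 MN·m per $
  alloy P: M = 4.11 MN·m per $
  alloy Q: M = 1.98 MN·m per $
  alloy R: M = 0.550 MN·m per $
  alloy B: M = 0.284 MN·m per $
  alloy Y: M = 0.229 MN·m per $
Highest index: alloy V.

alloy V, M = 23.2 MN·m per $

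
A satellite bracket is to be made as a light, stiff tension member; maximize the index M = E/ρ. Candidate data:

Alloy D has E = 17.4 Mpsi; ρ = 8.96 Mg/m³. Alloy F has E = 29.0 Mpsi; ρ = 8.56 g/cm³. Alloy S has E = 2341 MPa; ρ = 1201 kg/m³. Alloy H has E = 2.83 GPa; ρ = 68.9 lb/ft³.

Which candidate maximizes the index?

After converting to SI:
  alloy D: E = 120.0 GPa, ρ = 8960 kg/m³
  alloy F: E = 199.9 GPa, ρ = 8560 kg/m³
  alloy S: E = 2.341 GPa, ρ = 1201 kg/m³
  alloy H: E = 2.830 GPa, ρ = 1104 kg/m³
  alloy F: M = 23.4 MN·m/kg
  alloy D: M = 13.4 MN·m/kg
  alloy H: M = 2.56 MN·m/kg
  alloy S: M = 1.95 MN·m/kg
Alloy F ranks first.

alloy F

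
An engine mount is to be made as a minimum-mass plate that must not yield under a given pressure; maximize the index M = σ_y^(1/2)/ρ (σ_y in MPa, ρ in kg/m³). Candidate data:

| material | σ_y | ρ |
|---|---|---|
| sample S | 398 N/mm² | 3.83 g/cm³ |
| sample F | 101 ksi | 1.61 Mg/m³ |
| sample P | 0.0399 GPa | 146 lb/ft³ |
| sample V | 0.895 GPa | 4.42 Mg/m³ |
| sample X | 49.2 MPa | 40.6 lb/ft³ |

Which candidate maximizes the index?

Putting every candidate on a common basis:
  sample S: σ_y = 398.0 MPa, ρ = 3830 kg/m³
  sample F: σ_y = 696.4 MPa, ρ = 1610 kg/m³
  sample P: σ_y = 39.90 MPa, ρ = 2339 kg/m³
  sample V: σ_y = 895.0 MPa, ρ = 4420 kg/m³
  sample X: σ_y = 49.20 MPa, ρ = 650.3 kg/m³
  sample F: M = 16.4×10⁻³
  sample X: M = 10.8×10⁻³
  sample V: M = 6.77×10⁻³
  sample S: M = 5.21×10⁻³
  sample P: M = 2.70×10⁻³
Sample F has the largest M.

sample F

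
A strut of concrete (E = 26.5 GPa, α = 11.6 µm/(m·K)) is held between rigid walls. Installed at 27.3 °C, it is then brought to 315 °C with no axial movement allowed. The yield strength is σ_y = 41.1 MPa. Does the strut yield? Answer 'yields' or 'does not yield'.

ΔT = 287.7 K. Constrained thermal stress σ = E·α·ΔT = 26.50×10³ MPa × 11.6×10⁻⁶ × 287.7 = 88.4 MPa (compressive).
Compare to σ_y = 41.1 MPa: σ ≥ σ_y, so it yields.

yields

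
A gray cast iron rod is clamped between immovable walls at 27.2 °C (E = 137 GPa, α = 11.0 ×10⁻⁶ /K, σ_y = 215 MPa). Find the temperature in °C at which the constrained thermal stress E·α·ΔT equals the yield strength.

E·α·ΔT = 215.0 MPa ⇒ ΔT = 215.0 / (137.0×10³ × 11.0×10⁻⁶) = 142.7 K.
T = 27.2 + 142.7 = 169.9 °C.

170 °C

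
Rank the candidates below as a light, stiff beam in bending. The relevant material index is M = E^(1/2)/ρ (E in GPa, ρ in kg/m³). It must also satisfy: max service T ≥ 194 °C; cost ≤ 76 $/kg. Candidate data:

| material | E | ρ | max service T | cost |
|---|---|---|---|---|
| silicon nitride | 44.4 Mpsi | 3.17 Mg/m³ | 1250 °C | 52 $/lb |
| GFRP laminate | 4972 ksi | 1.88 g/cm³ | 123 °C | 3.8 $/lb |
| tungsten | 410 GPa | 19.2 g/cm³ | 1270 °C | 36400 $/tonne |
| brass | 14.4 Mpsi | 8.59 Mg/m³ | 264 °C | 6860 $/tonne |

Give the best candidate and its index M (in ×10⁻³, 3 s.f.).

brass, M = 1.16×10⁻³

Screen on constraints: max service T ≥ 194 °C; cost ≤ 76 $/kg. Survivors: tungsten, brass.
Convert each candidate to consistent units, then evaluate M:
  tungsten: E = 410.0 GPa, ρ = 19200 kg/m³
  brass: E = 99.28 GPa, ρ = 8590 kg/m³
  brass: M = 1.16×10⁻³
  tungsten: M = 1.05×10⁻³
The maximum is for brass.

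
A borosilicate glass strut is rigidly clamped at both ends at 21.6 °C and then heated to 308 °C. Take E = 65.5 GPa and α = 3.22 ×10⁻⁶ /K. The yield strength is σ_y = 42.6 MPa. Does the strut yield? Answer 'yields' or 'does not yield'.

yields

ΔT = 286.4 K. Constrained thermal stress σ = E·α·ΔT = 65.50×10³ MPa × 3.22×10⁻⁶ × 286.4 = 60.4 MPa (compressive).
Compare to σ_y = 42.6 MPa: σ ≥ σ_y, so it yields.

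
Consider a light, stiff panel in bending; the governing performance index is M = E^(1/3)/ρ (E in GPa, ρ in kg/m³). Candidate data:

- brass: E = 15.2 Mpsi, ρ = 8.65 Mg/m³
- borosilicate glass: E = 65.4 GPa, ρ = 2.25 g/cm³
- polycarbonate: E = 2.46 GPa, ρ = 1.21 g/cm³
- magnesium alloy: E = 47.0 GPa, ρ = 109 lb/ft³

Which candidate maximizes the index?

In SI units:
  brass: E = 104.8 GPa, ρ = 8650 kg/m³
  borosilicate glass: E = 65.40 GPa, ρ = 2250 kg/m³
  polycarbonate: E = 2.460 GPa, ρ = 1210 kg/m³
  magnesium alloy: E = 47.00 GPa, ρ = 1746 kg/m³
  magnesium alloy: M = 2.07×10⁻³
  borosilicate glass: M = 1.79×10⁻³
  polycarbonate: M = 1.12×10⁻³
  brass: M = 0.545×10⁻³
Magnesium alloy ranks first.

magnesium alloy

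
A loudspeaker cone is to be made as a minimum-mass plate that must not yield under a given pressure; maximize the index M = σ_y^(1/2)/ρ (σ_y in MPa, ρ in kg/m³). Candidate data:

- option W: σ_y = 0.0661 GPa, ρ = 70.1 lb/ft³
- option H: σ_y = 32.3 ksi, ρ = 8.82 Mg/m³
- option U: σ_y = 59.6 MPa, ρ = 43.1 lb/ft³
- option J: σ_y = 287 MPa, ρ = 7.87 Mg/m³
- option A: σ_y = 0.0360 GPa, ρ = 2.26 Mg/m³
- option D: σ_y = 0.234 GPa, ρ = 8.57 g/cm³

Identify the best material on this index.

After converting to SI:
  option W: σ_y = 66.10 MPa, ρ = 1123 kg/m³
  option H: σ_y = 222.7 MPa, ρ = 8820 kg/m³
  option U: σ_y = 59.60 MPa, ρ = 690.4 kg/m³
  option J: σ_y = 287.0 MPa, ρ = 7870 kg/m³
  option A: σ_y = 36.00 MPa, ρ = 2260 kg/m³
  option D: σ_y = 234.0 MPa, ρ = 8570 kg/m³
  option U: M = 11.2×10⁻³
  option W: M = 7.24×10⁻³
  option A: M = 2.65×10⁻³
  option J: M = 2.15×10⁻³
  option D: M = 1.78×10⁻³
  option H: M = 1.69×10⁻³
Option U ranks first.

option U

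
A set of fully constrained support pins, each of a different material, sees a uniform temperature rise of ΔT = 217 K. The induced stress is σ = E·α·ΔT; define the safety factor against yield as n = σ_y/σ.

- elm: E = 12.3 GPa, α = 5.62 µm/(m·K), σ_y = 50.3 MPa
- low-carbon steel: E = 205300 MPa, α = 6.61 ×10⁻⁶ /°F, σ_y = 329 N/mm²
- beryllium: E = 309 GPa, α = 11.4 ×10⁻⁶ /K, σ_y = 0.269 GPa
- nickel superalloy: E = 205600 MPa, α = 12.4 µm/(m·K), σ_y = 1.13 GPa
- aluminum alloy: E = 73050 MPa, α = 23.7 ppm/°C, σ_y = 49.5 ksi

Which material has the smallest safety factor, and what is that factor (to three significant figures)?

With everything in SI (GPa, ×10⁻⁶/K, MPa):
  elm: E = 12.30, α = 5.62, σ_y = 50.30 → σ = 15.0 MPa, n = 3.35
  low-carbon steel: E = 205.3, α = 11.9, σ_y = 329.0 → σ = 530 MPa, n = 0.621
  beryllium: E = 309.0, α = 11.4, σ_y = 269.0 → σ = 764 MPa, n = 0.352
  nickel superalloy: E = 205.6, α = 12.4, σ_y = 1130 → σ = 553 MPa, n = 2.04
  aluminum alloy: E = 73.05, α = 23.7, σ_y = 341.3 → σ = 376 MPa, n = 0.908
The minimum is beryllium at n = 0.352.

beryllium, n = 0.352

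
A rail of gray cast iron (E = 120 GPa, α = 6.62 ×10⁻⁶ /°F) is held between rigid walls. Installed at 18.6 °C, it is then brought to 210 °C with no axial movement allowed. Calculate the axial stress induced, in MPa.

α = 6.62×10⁻⁶/°F × 9/5 = 11.9×10⁻⁶/K.
ΔT = 191.4 K. Constrained thermal stress σ = E·α·ΔT = 120.0×10³ MPa × 11.9×10⁻⁶ × 191.4 = 274 MPa (compressive).

274 MPa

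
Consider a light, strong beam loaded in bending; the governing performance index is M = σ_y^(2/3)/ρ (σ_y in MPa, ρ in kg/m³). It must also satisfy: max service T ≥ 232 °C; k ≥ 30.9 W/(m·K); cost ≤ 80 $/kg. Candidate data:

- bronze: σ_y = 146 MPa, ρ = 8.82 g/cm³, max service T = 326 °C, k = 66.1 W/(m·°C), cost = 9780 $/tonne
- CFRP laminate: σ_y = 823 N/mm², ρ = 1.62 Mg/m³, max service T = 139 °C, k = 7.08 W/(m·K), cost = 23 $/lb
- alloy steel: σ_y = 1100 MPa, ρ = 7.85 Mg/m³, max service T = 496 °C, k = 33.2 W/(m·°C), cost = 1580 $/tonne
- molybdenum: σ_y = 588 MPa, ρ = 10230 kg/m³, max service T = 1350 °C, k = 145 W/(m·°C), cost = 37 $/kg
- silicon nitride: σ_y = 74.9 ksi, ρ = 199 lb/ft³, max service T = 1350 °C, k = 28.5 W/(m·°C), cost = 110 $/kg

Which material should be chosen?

alloy steel

Screen on constraints: max service T ≥ 232 °C; k ≥ 30.9 W/(m·K); cost ≤ 80 $/kg. Survivors: bronze, alloy steel, molybdenum.
Normalizing units and computing the index:
  bronze: σ_y = 146.0 MPa, ρ = 8820 kg/m³
  alloy steel: σ_y = 1100 MPa, ρ = 7850 kg/m³
  molybdenum: σ_y = 588.0 MPa, ρ = 10230 kg/m³
  alloy steel: M = 13.6×10⁻³
  molybdenum: M = 6.86×10⁻³
  bronze: M = 3.14×10⁻³
The maximum is for alloy steel.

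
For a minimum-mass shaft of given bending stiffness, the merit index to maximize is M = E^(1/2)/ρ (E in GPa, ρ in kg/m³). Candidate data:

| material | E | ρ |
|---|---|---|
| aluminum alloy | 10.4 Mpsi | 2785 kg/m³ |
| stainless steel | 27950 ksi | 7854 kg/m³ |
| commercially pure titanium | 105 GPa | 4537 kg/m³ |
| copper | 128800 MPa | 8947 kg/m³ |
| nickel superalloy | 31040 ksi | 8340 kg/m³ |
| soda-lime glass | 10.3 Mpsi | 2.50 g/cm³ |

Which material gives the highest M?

Normalizing units and computing the index:
  aluminum alloy: E = 71.71 GPa, ρ = 2785 kg/m³
  stainless steel: E = 192.7 GPa, ρ = 7854 kg/m³
  commercially pure titanium: E = 105.0 GPa, ρ = 4537 kg/m³
  copper: E = 128.8 GPa, ρ = 8947 kg/m³
  nickel superalloy: E = 214.0 GPa, ρ = 8340 kg/m³
  soda-lime glass: E = 71.02 GPa, ρ = 2500 kg/m³
  soda-lime glass: M = 3.37×10⁻³
  aluminum alloy: M = 3.04×10⁻³
  commercially pure titanium: M = 2.26×10⁻³
  stainless steel: M = 1.77×10⁻³
  nickel superalloy: M = 1.75×10⁻³
  copper: M = 1.27×10⁻³
The maximum is for soda-lime glass.

soda-lime glass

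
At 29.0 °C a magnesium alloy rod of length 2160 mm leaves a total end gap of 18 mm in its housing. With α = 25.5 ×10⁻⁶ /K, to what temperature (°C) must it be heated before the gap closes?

α·L₀·ΔT = 18.0 mm ⇒ ΔT = 18.0 / (25.5×10⁻⁶ × 2160.0) = 326.8 K.
T = 29.0 + 326.8 = 355.8 °C.

356 °C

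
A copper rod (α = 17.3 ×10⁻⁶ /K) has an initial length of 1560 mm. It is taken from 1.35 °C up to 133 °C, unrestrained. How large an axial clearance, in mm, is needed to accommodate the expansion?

3.55 mm

ΔT = 133 − 1.35 = 131.7 K.
ΔL = α·L₀·ΔT = 17.3×10⁻⁶ × 1560 mm × 131.7 K = 3.55 mm.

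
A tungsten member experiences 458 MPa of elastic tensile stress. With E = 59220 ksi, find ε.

E = 59220 ksi = 408.3 GPa = 408300 MPa.
ε = σ/E = 458 / 408300 = 1.12×10⁻³.

1.12×10⁻³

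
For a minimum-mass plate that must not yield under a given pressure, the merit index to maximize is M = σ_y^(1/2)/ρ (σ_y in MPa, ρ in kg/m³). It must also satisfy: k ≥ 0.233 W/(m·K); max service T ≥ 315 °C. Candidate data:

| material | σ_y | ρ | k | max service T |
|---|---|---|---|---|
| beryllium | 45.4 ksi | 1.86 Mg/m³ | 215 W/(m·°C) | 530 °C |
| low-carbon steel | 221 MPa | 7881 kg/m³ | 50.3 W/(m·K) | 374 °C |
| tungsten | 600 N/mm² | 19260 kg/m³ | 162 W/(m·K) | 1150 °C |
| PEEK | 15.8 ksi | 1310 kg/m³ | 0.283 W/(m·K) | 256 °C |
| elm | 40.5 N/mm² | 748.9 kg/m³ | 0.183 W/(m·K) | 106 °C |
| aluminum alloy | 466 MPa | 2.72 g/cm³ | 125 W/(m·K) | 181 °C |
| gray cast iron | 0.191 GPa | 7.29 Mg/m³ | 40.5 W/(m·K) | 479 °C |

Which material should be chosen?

beryllium

Screen on constraints: k ≥ 0.233 W/(m·K); max service T ≥ 315 °C. Survivors: beryllium, low-carbon steel, tungsten, gray cast iron.
Putting every candidate on a common basis:
  beryllium: σ_y = 313.0 MPa, ρ = 1860 kg/m³
  low-carbon steel: σ_y = 221.0 MPa, ρ = 7881 kg/m³
  tungsten: σ_y = 600.0 MPa, ρ = 19260 kg/m³
  gray cast iron: σ_y = 191.0 MPa, ρ = 7290 kg/m³
  beryllium: M = 9.51×10⁻³
  gray cast iron: M = 1.90×10⁻³
  low-carbon steel: M = 1.89×10⁻³
  tungsten: M = 1.27×10⁻³
Beryllium has the largest M.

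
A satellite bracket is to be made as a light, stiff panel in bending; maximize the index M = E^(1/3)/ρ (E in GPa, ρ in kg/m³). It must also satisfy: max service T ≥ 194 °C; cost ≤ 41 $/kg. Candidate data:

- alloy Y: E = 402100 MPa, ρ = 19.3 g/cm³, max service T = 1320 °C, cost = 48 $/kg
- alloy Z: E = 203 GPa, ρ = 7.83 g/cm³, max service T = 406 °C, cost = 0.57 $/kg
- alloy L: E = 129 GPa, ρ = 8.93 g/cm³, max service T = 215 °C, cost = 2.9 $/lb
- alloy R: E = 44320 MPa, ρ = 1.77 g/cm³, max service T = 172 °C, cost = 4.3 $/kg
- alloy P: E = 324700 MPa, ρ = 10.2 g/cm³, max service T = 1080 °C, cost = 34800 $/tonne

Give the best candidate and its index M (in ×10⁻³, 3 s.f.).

Screen on constraints: max service T ≥ 194 °C; cost ≤ 41 $/kg. Survivors: alloy Z, alloy L, alloy P.
Putting every candidate on a common basis:
  alloy Z: E = 203.0 GPa, ρ = 7830 kg/m³
  alloy L: E = 129.0 GPa, ρ = 8930 kg/m³
  alloy P: E = 324.7 GPa, ρ = 10200 kg/m³
  alloy Z: M = 0.751×10⁻³
  alloy P: M = 0.674×10⁻³
  alloy L: M = 0.566×10⁻³
Alloy Z has the largest M.

alloy Z, M = 0.751×10⁻³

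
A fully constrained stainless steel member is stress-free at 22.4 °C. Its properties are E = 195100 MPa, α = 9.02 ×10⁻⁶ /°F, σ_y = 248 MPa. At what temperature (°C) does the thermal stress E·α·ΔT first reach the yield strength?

101 °C

E = 195100 MPa = 195.1 GPa.
α = 9.02×10⁻⁶/°F × 9/5 = 16.2×10⁻⁶/K.
E·α·ΔT = 248.0 MPa ⇒ ΔT = 248.0 / (195.1×10³ × 16.2×10⁻⁶) = 78.29 K.
T = 22.4 + 78.29 = 100.7 °C.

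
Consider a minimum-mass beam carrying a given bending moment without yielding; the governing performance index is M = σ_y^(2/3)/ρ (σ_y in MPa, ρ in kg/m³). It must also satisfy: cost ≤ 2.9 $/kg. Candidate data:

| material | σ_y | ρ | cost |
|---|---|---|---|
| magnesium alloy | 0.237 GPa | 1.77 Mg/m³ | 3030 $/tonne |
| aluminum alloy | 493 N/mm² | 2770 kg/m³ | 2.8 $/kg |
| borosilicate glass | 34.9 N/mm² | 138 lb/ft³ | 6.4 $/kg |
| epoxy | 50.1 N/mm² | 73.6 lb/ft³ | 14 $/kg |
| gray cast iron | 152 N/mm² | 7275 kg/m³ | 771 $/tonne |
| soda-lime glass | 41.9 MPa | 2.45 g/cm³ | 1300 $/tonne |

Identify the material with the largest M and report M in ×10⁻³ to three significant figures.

Screen on constraints: cost ≤ 2.9 $/kg. Survivors: aluminum alloy, gray cast iron, soda-lime glass.
Putting every candidate on a common basis:
  aluminum alloy: σ_y = 493.0 MPa, ρ = 2770 kg/m³
  gray cast iron: σ_y = 152.0 MPa, ρ = 7275 kg/m³
  soda-lime glass: σ_y = 41.90 MPa, ρ = 2450 kg/m³
  aluminum alloy: M = 22.5×10⁻³
  soda-lime glass: M = 4.92×10⁻³
  gray cast iron: M = 3.91×10⁻³
Aluminum alloy has the largest M.

aluminum alloy, M = 22.5×10⁻³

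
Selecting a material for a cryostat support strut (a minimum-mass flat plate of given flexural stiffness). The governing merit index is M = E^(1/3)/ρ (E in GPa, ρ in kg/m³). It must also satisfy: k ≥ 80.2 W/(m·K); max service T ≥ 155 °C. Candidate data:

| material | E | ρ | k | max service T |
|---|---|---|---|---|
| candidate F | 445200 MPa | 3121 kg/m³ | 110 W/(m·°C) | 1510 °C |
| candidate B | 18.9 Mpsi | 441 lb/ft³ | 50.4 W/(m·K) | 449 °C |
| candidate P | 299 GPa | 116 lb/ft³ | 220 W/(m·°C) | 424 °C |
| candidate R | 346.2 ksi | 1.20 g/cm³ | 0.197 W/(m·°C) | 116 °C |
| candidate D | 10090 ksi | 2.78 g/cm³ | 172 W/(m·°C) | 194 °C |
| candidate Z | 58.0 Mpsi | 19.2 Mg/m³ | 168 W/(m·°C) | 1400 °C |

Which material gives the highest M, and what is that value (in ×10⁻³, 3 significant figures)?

candidate P, M = 3.60×10⁻³

Screen on constraints: k ≥ 80.2 W/(m·K); max service T ≥ 155 °C. Survivors: candidate F, candidate P, candidate D, candidate Z.
Putting every candidate on a common basis:
  candidate F: E = 445.2 GPa, ρ = 3121 kg/m³
  candidate P: E = 299.0 GPa, ρ = 1858 kg/m³
  candidate D: E = 69.57 GPa, ρ = 2780 kg/m³
  candidate Z: E = 399.9 GPa, ρ = 19200 kg/m³
  candidate P: M = 3.60×10⁻³
  candidate F: M = 2.45×10⁻³
  candidate D: M = 1.48×10⁻³
  candidate Z: M = 0.384×10⁻³
Highest index: candidate P.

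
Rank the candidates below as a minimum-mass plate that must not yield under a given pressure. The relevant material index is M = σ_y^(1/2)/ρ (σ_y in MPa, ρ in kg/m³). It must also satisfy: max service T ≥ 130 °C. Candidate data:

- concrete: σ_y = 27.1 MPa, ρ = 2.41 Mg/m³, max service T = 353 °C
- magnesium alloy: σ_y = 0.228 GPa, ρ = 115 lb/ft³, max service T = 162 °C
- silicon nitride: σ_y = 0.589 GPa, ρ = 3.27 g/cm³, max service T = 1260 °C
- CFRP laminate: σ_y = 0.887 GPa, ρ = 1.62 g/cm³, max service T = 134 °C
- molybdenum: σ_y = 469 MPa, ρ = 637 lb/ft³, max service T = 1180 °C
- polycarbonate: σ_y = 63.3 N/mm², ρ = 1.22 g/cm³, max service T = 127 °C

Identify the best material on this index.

Screen on constraints: max service T ≥ 130 °C. Survivors: concrete, magnesium alloy, silicon nitride, CFRP laminate, molybdenum.
Putting every candidate on a common basis:
  concrete: σ_y = 27.10 MPa, ρ = 2410 kg/m³
  magnesium alloy: σ_y = 228.0 MPa, ρ = 1842 kg/m³
  silicon nitride: σ_y = 589.0 MPa, ρ = 3270 kg/m³
  CFRP laminate: σ_y = 887.0 MPa, ρ = 1620 kg/m³
  molybdenum: σ_y = 469.0 MPa, ρ = 10200 kg/m³
  CFRP laminate: M = 18.4×10⁻³
  magnesium alloy: M = 8.20×10⁻³
  silicon nitride: M = 7.42×10⁻³
  concrete: M = 2.16×10⁻³
  molybdenum: M = 2.12×10⁻³
The maximum is for CFRP laminate.

CFRP laminate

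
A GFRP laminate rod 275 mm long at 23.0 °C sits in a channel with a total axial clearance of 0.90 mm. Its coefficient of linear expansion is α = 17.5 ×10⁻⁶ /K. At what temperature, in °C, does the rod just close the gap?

210 °C

α·L₀·ΔT = 0.9 mm ⇒ ΔT = 0.9 / (17.5×10⁻⁶ × 275.0) = 187.0 K.
T = 23.0 + 187.0 = 210.0 °C.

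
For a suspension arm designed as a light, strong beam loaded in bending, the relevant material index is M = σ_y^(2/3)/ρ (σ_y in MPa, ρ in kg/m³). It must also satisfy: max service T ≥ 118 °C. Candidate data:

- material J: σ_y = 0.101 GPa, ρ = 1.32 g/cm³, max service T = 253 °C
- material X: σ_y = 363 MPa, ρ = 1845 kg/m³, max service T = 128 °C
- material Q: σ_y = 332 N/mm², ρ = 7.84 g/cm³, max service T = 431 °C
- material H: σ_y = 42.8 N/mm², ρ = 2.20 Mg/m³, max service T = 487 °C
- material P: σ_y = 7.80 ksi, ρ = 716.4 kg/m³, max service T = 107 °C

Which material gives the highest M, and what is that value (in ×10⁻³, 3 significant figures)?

material X, M = 27.6×10⁻³

Screen on constraints: max service T ≥ 118 °C. Survivors: material J, material X, material Q, material H.
Putting every candidate on a common basis:
  material J: σ_y = 101.0 MPa, ρ = 1320 kg/m³
  material X: σ_y = 363.0 MPa, ρ = 1845 kg/m³
  material Q: σ_y = 332.0 MPa, ρ = 7840 kg/m³
  material H: σ_y = 42.80 MPa, ρ = 2200 kg/m³
  material X: M = 27.6×10⁻³
  material J: M = 16.4×10⁻³
  material Q: M = 6.12×10⁻³
  material H: M = 5.56×10⁻³
Highest index: material X.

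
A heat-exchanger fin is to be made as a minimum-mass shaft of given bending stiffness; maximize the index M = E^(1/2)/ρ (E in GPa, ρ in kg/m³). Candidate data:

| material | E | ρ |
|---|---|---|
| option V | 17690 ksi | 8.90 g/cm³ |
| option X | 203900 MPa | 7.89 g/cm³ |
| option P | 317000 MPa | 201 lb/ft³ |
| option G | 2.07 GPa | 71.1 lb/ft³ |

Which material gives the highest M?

Normalizing units and computing the index:
  option V: E = 122.0 GPa, ρ = 8900 kg/m³
  option X: E = 203.9 GPa, ρ = 7890 kg/m³
  option P: E = 317.0 GPa, ρ = 3220 kg/m³
  option G: E = 2.070 GPa, ρ = 1139 kg/m³
  option P: M = 5.53×10⁻³
  option X: M = 1.81×10⁻³
  option G: M = 1.26×10⁻³
  option V: M = 1.24×10⁻³
Option P has the largest M.

option P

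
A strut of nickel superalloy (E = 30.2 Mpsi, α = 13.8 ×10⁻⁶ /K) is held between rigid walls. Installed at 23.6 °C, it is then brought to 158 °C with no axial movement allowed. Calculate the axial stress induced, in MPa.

E = 30.2 Mpsi = 208.2 GPa.
ΔT = 134.4 K. Constrained thermal stress σ = E·α·ΔT = 208.2×10³ MPa × 13.8×10⁻⁶ × 134.4 = 386 MPa (compressive).

386 MPa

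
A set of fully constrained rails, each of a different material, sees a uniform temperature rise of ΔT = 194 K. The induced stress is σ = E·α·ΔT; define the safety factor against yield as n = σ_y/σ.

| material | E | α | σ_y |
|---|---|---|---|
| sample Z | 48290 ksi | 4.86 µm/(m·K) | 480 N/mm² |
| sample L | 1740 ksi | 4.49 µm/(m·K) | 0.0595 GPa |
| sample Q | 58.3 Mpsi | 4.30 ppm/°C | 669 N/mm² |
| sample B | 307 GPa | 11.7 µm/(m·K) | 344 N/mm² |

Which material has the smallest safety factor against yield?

With everything in SI (GPa, ×10⁻⁶/K, MPa):
  sample Z: E = 332.9, α = 4.86, σ_y = 480.0 → σ = 314 MPa, n = 1.53
  sample L: E = 12.00, α = 4.49, σ_y = 59.50 → σ = 10.5 MPa, n = 5.69
  sample Q: E = 402.0, α = 4.30, σ_y = 669.0 → σ = 335 MPa, n = 2.00
  sample B: E = 307.0, α = 11.7, σ_y = 344.0 → σ = 697 MPa, n = 0.494
Smallest n: sample B with n = 0.494.

sample B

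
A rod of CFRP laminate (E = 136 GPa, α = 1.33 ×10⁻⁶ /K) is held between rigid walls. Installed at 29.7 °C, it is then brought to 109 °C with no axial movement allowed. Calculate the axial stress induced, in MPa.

ΔT = 79.30 K. Constrained thermal stress σ = E·α·ΔT = 136.0×10³ MPa × 1.33×10⁻⁶ × 79.30 = 14.3 MPa (compressive).

14.3 MPa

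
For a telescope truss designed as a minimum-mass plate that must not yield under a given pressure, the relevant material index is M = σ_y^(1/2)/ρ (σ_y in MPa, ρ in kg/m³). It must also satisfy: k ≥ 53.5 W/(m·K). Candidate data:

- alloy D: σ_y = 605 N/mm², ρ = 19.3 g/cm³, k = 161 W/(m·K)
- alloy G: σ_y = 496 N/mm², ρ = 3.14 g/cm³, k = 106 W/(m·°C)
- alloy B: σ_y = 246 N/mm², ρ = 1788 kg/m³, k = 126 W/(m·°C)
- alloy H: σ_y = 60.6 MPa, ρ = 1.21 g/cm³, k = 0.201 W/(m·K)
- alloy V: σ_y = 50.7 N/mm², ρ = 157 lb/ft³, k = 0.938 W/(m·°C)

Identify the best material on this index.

alloy B

Screen on constraints: k ≥ 53.5 W/(m·K). Survivors: alloy D, alloy G, alloy B.
Convert each candidate to consistent units, then evaluate M:
  alloy D: σ_y = 605.0 MPa, ρ = 19300 kg/m³
  alloy G: σ_y = 496.0 MPa, ρ = 3140 kg/m³
  alloy B: σ_y = 246.0 MPa, ρ = 1788 kg/m³
  alloy B: M = 8.77×10⁻³
  alloy G: M = 7.09×10⁻³
  alloy D: M = 1.27×10⁻³
Highest index: alloy B.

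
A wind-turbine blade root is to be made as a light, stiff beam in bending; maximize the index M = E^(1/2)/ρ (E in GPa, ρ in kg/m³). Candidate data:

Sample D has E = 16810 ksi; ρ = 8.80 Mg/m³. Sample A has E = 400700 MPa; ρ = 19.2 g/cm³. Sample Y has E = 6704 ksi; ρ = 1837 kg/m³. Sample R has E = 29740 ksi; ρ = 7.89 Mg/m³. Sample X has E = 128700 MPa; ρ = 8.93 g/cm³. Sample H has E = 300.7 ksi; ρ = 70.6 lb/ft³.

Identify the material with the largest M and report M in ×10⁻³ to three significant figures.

After converting to SI:
  sample D: E = 115.9 GPa, ρ = 8800 kg/m³
  sample A: E = 400.7 GPa, ρ = 19200 kg/m³
  sample Y: E = 46.22 GPa, ρ = 1837 kg/m³
  sample R: E = 205.1 GPa, ρ = 7890 kg/m³
  sample X: E = 128.7 GPa, ρ = 8930 kg/m³
  sample H: E = 2.073 GPa, ρ = 1131 kg/m³
  sample Y: M = 3.70×10⁻³
  sample R: M = 1.81×10⁻³
  sample H: M = 1.27×10⁻³
  sample X: M = 1.27×10⁻³
  sample D: M = 1.22×10⁻³
  sample A: M = 1.04×10⁻³
Highest index: sample Y.

sample Y, M = 3.70×10⁻³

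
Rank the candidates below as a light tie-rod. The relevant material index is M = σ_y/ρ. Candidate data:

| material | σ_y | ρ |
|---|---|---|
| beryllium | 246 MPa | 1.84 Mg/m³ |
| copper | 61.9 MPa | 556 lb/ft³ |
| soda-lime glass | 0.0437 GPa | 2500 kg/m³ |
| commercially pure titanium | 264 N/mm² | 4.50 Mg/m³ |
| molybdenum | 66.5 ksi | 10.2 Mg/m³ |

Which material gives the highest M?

In SI units:
  beryllium: σ_y = 246.0 MPa, ρ = 1840 kg/m³
  copper: σ_y = 61.90 MPa, ρ = 8906 kg/m³
  soda-lime glass: σ_y = 43.70 MPa, ρ = 2500 kg/m³
  commercially pure titanium: σ_y = 264.0 MPa, ρ = 4500 kg/m³
  molybdenum: σ_y = 458.5 MPa, ρ = 10200 kg/m³
  beryllium: M = 134 kN·m/kg
  commercially pure titanium: M = 58.7 kN·m/kg
  molybdenum: M = 45.0 kN·m/kg
  soda-lime glass: M = 17.5 kN·m/kg
  copper: M = 6.95 kN·m/kg
Beryllium has the largest M.

beryllium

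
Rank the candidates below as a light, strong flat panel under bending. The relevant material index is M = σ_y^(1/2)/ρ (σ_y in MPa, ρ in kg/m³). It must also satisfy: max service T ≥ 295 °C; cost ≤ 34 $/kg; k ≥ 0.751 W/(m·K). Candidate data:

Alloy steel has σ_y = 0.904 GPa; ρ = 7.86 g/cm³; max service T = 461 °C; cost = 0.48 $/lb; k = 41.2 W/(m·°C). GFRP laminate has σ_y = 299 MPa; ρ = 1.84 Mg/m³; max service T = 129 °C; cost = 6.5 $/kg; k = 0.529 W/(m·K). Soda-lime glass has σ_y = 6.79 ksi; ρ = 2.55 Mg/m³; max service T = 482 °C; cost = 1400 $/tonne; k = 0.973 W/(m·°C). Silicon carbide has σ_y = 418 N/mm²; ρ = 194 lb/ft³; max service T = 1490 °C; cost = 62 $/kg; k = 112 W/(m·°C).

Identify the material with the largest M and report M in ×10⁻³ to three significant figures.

Screen on constraints: max service T ≥ 295 °C; cost ≤ 34 $/kg; k ≥ 0.751 W/(m·K). Survivors: alloy steel, soda-lime glass.
Normalizing units and computing the index:
  alloy steel: σ_y = 904.0 MPa, ρ = 7860 kg/m³
  soda-lime glass: σ_y = 46.82 MPa, ρ = 2550 kg/m³
  alloy steel: M = 3.83×10⁻³
  soda-lime glass: M = 2.68×10⁻³
The maximum is for alloy steel.

alloy steel, M = 3.83×10⁻³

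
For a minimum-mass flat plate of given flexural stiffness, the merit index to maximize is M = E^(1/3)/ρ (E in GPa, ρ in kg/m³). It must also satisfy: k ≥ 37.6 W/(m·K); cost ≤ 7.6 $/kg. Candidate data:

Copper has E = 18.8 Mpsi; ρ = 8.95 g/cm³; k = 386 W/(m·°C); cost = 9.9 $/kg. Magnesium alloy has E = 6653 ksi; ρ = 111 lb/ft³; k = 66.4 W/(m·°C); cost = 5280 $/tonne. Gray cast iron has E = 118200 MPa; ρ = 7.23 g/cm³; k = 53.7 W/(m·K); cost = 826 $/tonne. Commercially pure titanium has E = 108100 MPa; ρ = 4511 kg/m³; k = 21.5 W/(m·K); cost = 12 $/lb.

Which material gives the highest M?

magnesium alloy

Screen on constraints: k ≥ 37.6 W/(m·K); cost ≤ 7.6 $/kg. Survivors: magnesium alloy, gray cast iron.
In SI units:
  magnesium alloy: E = 45.87 GPa, ρ = 1778 kg/m³
  gray cast iron: E = 118.2 GPa, ρ = 7230 kg/m³
  magnesium alloy: M = 2.01×10⁻³
  gray cast iron: M = 0.679×10⁻³
The maximum is for magnesium alloy.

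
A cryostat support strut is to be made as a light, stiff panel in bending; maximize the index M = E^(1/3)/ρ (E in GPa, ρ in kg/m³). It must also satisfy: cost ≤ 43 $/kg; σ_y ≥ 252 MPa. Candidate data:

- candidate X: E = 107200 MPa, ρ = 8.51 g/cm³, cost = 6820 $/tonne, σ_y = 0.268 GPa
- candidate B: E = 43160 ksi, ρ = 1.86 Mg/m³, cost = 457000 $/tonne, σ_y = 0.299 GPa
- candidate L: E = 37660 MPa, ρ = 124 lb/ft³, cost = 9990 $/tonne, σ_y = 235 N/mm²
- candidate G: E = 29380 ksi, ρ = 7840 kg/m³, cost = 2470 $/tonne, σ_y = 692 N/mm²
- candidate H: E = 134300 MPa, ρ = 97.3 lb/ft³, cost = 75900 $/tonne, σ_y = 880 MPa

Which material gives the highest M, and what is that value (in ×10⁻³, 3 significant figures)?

candidate G, M = 0.749×10⁻³

Screen on constraints: cost ≤ 43 $/kg; σ_y ≥ 252 MPa. Survivors: candidate X, candidate G.
After converting to SI:
  candidate X: E = 107.2 GPa, ρ = 8510 kg/m³
  candidate G: E = 202.6 GPa, ρ = 7840 kg/m³
  candidate G: M = 0.749×10⁻³
  candidate X: M = 0.558×10⁻³
Candidate G has the largest M.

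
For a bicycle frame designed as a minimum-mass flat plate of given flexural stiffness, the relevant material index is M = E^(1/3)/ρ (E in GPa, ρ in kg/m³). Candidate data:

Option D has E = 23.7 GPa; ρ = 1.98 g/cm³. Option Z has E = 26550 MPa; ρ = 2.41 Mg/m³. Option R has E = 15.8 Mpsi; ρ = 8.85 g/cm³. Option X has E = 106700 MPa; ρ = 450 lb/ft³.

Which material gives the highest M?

option D

Putting every candidate on a common basis:
  option D: E = 23.70 GPa, ρ = 1980 kg/m³
  option Z: E = 26.55 GPa, ρ = 2410 kg/m³
  option R: E = 108.9 GPa, ρ = 8850 kg/m³
  option X: E = 106.7 GPa, ρ = 7208 kg/m³
  option D: M = 1.45×10⁻³
  option Z: M = 1.24×10⁻³
  option X: M = 0.658×10⁻³
  option R: M = 0.540×10⁻³
Option D ranks first.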